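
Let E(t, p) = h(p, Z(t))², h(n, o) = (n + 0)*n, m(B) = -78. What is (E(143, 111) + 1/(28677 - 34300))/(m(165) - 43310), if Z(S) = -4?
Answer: -426805495771/121985362 ≈ -3498.8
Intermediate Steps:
h(n, o) = n² (h(n, o) = n*n = n²)
E(t, p) = p⁴ (E(t, p) = (p²)² = p⁴)
(E(143, 111) + 1/(28677 - 34300))/(m(165) - 43310) = (111⁴ + 1/(28677 - 34300))/(-78 - 43310) = (151807041 + 1/(-5623))/(-43388) = (151807041 - 1/5623)*(-1/43388) = (853610991542/5623)*(-1/43388) = -426805495771/121985362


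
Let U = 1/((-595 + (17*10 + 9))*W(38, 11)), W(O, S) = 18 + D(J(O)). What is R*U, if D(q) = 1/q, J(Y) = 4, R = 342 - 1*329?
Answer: -1/584 ≈ -0.0017123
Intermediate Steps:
R = 13 (R = 342 - 329 = 13)
W(O, S) = 73/4 (W(O, S) = 18 + 1/4 = 73/4)
U = -1/7592 (U = 1/((-595 + (17*10 + 9))*(73/4)) = (4/73)/(-595 + (170 + 9)) = (4/73)/(-595 + 179) = (4/73)/(-416) = -1/416*4/73 = -1/7592 ≈ -0.00013172)
R*U = 13*(-1/7592) = -1/584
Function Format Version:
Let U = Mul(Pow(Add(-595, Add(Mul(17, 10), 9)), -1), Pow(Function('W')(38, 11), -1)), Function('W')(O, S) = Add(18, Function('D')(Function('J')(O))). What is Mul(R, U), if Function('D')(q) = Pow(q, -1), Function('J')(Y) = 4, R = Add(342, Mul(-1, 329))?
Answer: Rational(-1, 584) ≈ -0.0017123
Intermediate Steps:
R = 13 (R = Add(342, -329) = 13)
Function('W')(O, S) = Rational(73, 4) (Function('W')(O, S) = Add(18, Pow(4, -1)) = Add(18, Rational(1, 4)) = Rational(73, 4))
U = Rational(-1, 7592) (U = Mul(Pow(Add(-595, Add(Mul(17, 10), 9)), -1), Pow(Rational(73, 4), -1)) = Mul(Pow(Add(-595, Add(170, 9)), -1), Rational(4, 73)) = Mul(Pow(Add(-595, 179), -1), Rational(4, 73)) = Mul(Pow(-416, -1), Rational(4, 73)) = Mul(Rational(-1, 416), Rational(4, 73)) = Rational(-1, 7592) ≈ -0.00013172)
Mul(R, U) = Mul(13, Rational(-1, 7592)) = Rational(-1, 584)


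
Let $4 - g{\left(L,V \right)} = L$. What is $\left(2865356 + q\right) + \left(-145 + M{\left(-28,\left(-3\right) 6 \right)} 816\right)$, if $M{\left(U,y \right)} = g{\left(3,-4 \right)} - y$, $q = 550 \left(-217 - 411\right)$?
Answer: $2535315$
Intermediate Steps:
$q = -345400$ ($q = 550 \left(-628\right) = -345400$)
$g{\left(L,V \right)} = 4 - L$
$M{\left(U,y \right)} = 1 - y$ ($M{\left(U,y \right)} = \left(4 - 3\right) - y = 1 - y$)
$\left(2865356 + q\right) + \left(-145 + M{\left(-28,\left(-3\right) 6 \right)} 816\right) = \left(2865356 - 345400\right) - \left(145 - \left(1 - \left(-3\right) 6\right) 816\right) = 2519956 - \left(145 - \left(1 - -18\right) 816\right) = 2519956 - \left(145 - \left(1 + 18\right) 816\right) = 2519956 + \left(-145 + 19 \cdot 816\right) = 2519956 + \left(-145 + 15504\right) = 2519956 + 15359 = 2535315$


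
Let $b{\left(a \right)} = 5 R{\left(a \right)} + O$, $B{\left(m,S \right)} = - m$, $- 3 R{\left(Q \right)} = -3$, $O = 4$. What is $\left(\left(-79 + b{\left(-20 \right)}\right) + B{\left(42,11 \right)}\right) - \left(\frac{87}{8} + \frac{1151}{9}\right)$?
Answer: $- \frac{18055}{72} \approx -250.76$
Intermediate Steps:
$R{\left(Q \right)} = 1$ ($R{\left(Q \right)} = \left(- \frac{1}{3}\right) \left(-3\right) = 1$)
$b{\left(a \right)} = 9$ ($b{\left(a \right)} = 5 \cdot 1 + 4 = 5 + 4 = 9$)
$\left(\left(-79 + b{\left(-20 \right)}\right) + B{\left(42,11 \right)}\right) - \left(\frac{87}{8} + \frac{1151}{9}\right) = \left(\left(-79 + 9\right) - 42\right) - \left(\frac{87}{8} + \frac{1151}{9}\right) = \left(-70 - 42\right) - \left(\frac{1151}{9} + \frac{2175}{200}\right) = -112 - \frac{9991}{72} = - \frac{18055}{72}$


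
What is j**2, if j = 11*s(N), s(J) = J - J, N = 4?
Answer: 0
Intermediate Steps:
s(J) = 0
j = 0 (j = 11*0 = 0)
j**2 = 0**2 = 0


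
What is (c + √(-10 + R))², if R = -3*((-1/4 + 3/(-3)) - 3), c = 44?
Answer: (88 + √11)²/4 ≈ 2084.7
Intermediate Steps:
R = 51/4 (R = -3*((-1*¼ + 3*(-⅓)) - 3) = -3*((-¼ - 1) - 3) = -3*(-5/4 - 3) = -3*(-17/4) = 51/4 ≈ 12.750)
(c + √(-10 + R))² = (44 + √(-10 + 51/4))² = (44 + √(11/4))² = (44 + √11/2)²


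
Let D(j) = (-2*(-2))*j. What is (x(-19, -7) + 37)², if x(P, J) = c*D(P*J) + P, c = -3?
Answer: 2490084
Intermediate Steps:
D(j) = 4*j
x(P, J) = P - 12*J*P (x(P, J) = -12*P*J + P = -12*J*P + P = P - 12*J*P)
(x(-19, -7) + 37)² = (-19*(1 - 12*(-7)) + 37)² = (-19*(1 + 84) + 37)² = (-19*85 + 37)² = (-1615 + 37)² = (-1578)² = 2490084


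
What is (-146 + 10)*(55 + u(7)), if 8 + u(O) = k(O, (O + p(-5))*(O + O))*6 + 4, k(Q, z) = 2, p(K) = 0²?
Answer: -8568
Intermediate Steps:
p(K) = 0
u(O) = 8 (u(O) = -8 + (2*6 + 4) = -8 + (12 + 4) = -8 + 16 = 8)
(-146 + 10)*(55 + u(7)) = (-146 + 10)*(55 + 8) = -136*63 = -8568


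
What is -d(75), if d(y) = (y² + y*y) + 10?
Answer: -11260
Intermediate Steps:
d(y) = 10 + 2*y² (d(y) = (y² + y²) + 10 = 2*y² + 10 = 10 + 2*y²)
-d(75) = -(10 + 2*75²) = -(10 + 2*5625) = -(10 + 11250) = -1*11260 = -11260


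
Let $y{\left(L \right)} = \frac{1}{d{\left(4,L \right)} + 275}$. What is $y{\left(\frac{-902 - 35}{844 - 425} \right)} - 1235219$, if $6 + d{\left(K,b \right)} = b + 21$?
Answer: $- \frac{148934060068}{120573} \approx -1.2352 \cdot 10^{6}$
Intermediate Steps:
$d{\left(K,b \right)} = 15 + b$ ($d{\left(K,b \right)} = -6 + \left(b + 21\right) = -6 + \left(21 + b\right) = 15 + b$)
$y{\left(L \right)} = \frac{1}{290 + L}$ ($y{\left(L \right)} = \frac{1}{\left(15 + L\right) + 275} = \frac{1}{290 + L}$)
$y{\left(\frac{-902 - 35}{844 - 425} \right)} - 1235219 = \frac{1}{290 + \frac{-902 - 35}{844 - 425}} - 1235219 = \frac{1}{290 - \frac{937}{419}} - 1235219 = \frac{1}{\frac{120573}{419}} - 1235219 = \frac{419}{120573} - 1235219 = - \frac{148934060068}{120573}$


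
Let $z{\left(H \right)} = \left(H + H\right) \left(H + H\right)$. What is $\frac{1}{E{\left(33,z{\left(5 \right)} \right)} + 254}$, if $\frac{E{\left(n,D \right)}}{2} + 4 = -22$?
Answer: $\frac{1}{202} \approx 0.0049505$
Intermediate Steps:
$z{\left(H \right)} = 4 H^{2}$ ($z{\left(H \right)} = 2 H 2 H = 4 H^{2}$)
$E{\left(n,D \right)} = -52$ ($E{\left(n,D \right)} = -8 + 2 \left(-22\right) = -8 - 44 = -52$)
$\frac{1}{E{\left(33,z{\left(5 \right)} \right)} + 254} = \frac{1}{-52 + 254} = \frac{1}{202}$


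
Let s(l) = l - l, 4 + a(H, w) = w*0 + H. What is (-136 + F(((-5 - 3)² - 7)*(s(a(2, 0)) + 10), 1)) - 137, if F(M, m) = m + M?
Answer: 298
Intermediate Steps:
a(H, w) = -4 + H (a(H, w) = -4 + (w*0 + H) = -4 + (0 + H) = -4 + H)
s(l) = 0
F(M, m) = M + m
(-136 + F(((-5 - 3)² - 7)*(s(a(2, 0)) + 10), 1)) - 137 = (-136 + (((-5 - 3)² - 7)*(0 + 10) + 1)) - 137 = (-136 + (((-8)² - 7)*10 + 1)) - 137 = (-136 + ((64 - 7)*10 + 1)) - 137 = (-136 + (57*10 + 1)) - 137 = (-136 + (570 + 1)) - 137 = (-136 + 571) - 137 = 435 - 137 = 298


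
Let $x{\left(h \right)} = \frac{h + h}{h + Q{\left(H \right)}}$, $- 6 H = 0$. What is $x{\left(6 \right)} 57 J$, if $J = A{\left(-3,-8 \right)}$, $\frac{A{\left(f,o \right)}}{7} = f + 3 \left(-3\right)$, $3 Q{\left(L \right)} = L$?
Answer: $-9576$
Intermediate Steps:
$H = 0$ ($H = \left(- \frac{1}{6}\right) 0 = 0$)
$Q{\left(L \right)} = \frac{L}{3}$
$A{\left(f,o \right)} = -63 + 7 f$ ($A{\left(f,o \right)} = 7 \left(f + 3 \left(-3\right)\right) = 7 \left(f - 9\right) = 7 \left(-9 + f\right) = -63 + 7 f$)
$x{\left(h \right)} = 2$ ($x{\left(h \right)} = \frac{h + h}{h + \frac{1}{3} \cdot 0} = \frac{2 h}{h + 0} = \frac{2 h}{h} = 2$)
$J = -84$ ($J = -63 + 7 \left(-3\right) = -63 - 21 = -84$)
$x{\left(6 \right)} 57 J = 2 \cdot 57 \left(-84\right) = 114 \left(-84\right) = -9576$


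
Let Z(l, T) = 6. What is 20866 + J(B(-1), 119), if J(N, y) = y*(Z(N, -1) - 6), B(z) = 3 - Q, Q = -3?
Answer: 20866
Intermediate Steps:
B(z) = 6 (B(z) = 3 - 1*(-3) = 3 + 3 = 6)
J(N, y) = 0 (J(N, y) = y*(6 - 6) = y*0 = 0)
20866 + J(B(-1), 119) = 20866 + 0 = 20866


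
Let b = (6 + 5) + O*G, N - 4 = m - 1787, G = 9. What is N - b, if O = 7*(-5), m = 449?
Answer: -1030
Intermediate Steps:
O = -35
N = -1334 (N = 4 + (449 - 1787) = 4 - 1338 = -1334)
b = -304 (b = (6 + 5) - 35*9 = 11 - 315 = -304)
N - b = -1334 - 1*(-304) = -1334 + 304 = -1030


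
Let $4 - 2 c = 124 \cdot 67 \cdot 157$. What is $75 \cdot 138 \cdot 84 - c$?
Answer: $1521576$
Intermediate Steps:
$c = -652176$ ($c = 2 - \frac{124 \cdot 67 \cdot 157}{2} = 2 - \frac{8308 \cdot 157}{2} = 2 - 652178 = -652176$)
$75 \cdot 138 \cdot 84 - c = 75 \cdot 138 \cdot 84 - -652176 = 10350 \cdot 84 + 652176 = 869400 + 652176 = 1521576$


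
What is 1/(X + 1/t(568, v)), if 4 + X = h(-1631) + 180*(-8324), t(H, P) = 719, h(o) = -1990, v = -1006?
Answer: -719/1078725765 ≈ -6.6653e-7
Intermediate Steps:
X = -1500314 (X = -4 + (-1990 + 180*(-8324)) = -4 + (-1990 - 1498320) = -4 - 1500310 = -1500314)
1/(X + 1/t(568, v)) = 1/(-1500314 + 1/719) = 1/(-1078725765/719) = -719/1078725765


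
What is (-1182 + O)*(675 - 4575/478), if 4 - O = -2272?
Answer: 173987025/239 ≈ 7.2798e+5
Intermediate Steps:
O = 2276 (O = 4 - 1*(-2272) = 4 + 2272 = 2276)
(-1182 + O)*(675 - 4575/478) = (-1182 + 2276)*(675 - 4575/478) = 1094*(675 - 4575*1/478) = 1094*(675 - 4575/478) = 1094*(318075/478) = 173987025/239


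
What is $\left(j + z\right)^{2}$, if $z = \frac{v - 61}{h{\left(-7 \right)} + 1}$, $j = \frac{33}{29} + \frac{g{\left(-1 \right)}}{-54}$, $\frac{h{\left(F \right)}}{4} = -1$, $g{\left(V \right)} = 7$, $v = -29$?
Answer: $\frac{2357976481}{2452356} \approx 961.51$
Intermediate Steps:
$h{\left(F \right)} = -4$ ($h{\left(F \right)} = 4 \left(-1\right) = -4$)
$j = \frac{1579}{1566}$ ($j = \frac{33}{29} + \frac{7}{-54} = 33 \cdot \frac{1}{29} + 7 \left(- \frac{1}{54}\right) = \frac{33}{29} - \frac{7}{54} = \frac{1579}{1566} \approx 1.0083$)
$z = 30$ ($z = \frac{-29 - 61}{-4 + 1} = - \frac{90}{-3} = \left(-90\right) \left(- \frac{1}{3}\right) = 30$)
$\left(j + z\right)^{2} = \left(\frac{1579}{1566} + 30\right)^{2} = \left(\frac{48559}{1566}\right)^{2} = \frac{2357976481}{2452356}$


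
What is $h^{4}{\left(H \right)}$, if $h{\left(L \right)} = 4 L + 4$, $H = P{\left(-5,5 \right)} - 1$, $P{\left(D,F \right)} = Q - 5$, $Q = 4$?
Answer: $256$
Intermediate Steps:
$P{\left(D,F \right)} = -1$ ($P{\left(D,F \right)} = 4 - 5 = -1$)
$H = -2$ ($H = -1 - 1 = -2$)
$h{\left(L \right)} = 4 + 4 L$
$h^{4}{\left(H \right)} = \left(4 + 4 \left(-2\right)\right)^{4} = \left(4 - 8\right)^{4} = \left(-4\right)^{4} = 256$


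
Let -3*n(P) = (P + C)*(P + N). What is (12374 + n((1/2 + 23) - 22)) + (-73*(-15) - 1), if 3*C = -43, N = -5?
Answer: 484309/36 ≈ 13453.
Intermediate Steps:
C = -43/3 (C = (1/3)*(-43) = -43/3 ≈ -14.333)
n(P) = -(-5 + P)*(-43/3 + P)/3 (n(P) = -(P - 43/3)*(P - 5)/3 = -(-43/3 + P)*(-5 + P)/3 = -(-5 + P)*(-43/3 + P)/3)
(12374 + n((1/2 + 23) - 22)) + (-73*(-15) - 1) = (12374 + (-215/9 - ((1/2 + 23) - 22)**2/3 + 58*((1/2 + 23) - 22)/9)) + (-73*(-15) - 1) = (12374 + (-215/9 - ((1/2 + 23) - 22)**2/3 + 58*((1/2 + 23) - 22)/9)) + (1095 - 1) = (12374 + (-215/9 - (47/2 - 22)**2/3 + 58*(47/2 - 22)/9)) + 1094 = (12374 + (-215/9 - (3/2)**2/3 + (58/9)*(3/2))) + 1094 = (12374 + (-215/9 - 1/3*9/4 + 29/3)) + 1094 = (12374 + (-215/9 - 3/4 + 29/3)) + 1094 = (12374 - 539/36) + 1094 = 444925/36 + 1094 = 484309/36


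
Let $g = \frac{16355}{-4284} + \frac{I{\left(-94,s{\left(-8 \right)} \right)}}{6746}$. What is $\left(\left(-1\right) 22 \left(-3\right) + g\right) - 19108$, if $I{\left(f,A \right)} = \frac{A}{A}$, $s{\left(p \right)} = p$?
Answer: $- \frac{275210768417}{14449932} \approx -19046.0$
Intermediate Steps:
$I{\left(f,A \right)} = 1$
$g = - \frac{55163273}{14449932}$ ($g = \frac{16355}{-4284} + 1 \cdot \frac{1}{6746} = 16355 \left(- \frac{1}{4284}\right) + 1 \cdot \frac{1}{6746} = - \frac{16355}{4284} + \frac{1}{6746} = - \frac{55163273}{14449932} \approx -3.8175$)
$\left(\left(-1\right) 22 \left(-3\right) + g\right) - 19108 = \left(\left(-1\right) 22 \left(-3\right) - \frac{55163273}{14449932}\right) - 19108 = \left(\left(-22\right) \left(-3\right) - \frac{55163273}{14449932}\right) - 19108 = \left(66 - \frac{55163273}{14449932}\right) - 19108 = \frac{898532239}{14449932} - 19108 = - \frac{275210768417}{14449932}$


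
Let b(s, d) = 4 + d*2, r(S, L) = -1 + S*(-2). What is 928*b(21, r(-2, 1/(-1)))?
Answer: 9280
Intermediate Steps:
r(S, L) = -1 - 2*S
b(s, d) = 4 + 2*d
928*b(21, r(-2, 1/(-1))) = 928*(4 + 2*(-1 - 2*(-2))) = 928*(4 + 2*(-1 + 4)) = 928*(4 + 2*3) = 928*(4 + 6) = 928*10 = 9280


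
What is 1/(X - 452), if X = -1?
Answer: -1/453 ≈ -0.0022075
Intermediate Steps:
1/(X - 452) = 1/(-1 - 452) = 1/(-453) = -1/453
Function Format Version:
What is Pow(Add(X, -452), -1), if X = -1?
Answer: Rational(-1, 453) ≈ -0.0022075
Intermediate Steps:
Pow(Add(X, -452), -1) = Pow(Add(-1, -452), -1) = Pow(-453, -1) = Rational(-1, 453)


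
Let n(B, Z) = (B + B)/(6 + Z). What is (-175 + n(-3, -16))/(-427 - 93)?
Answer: 109/325 ≈ 0.33538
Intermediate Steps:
n(B, Z) = 2*B/(6 + Z) (n(B, Z) = (2*B)/(6 + Z) = 2*B/(6 + Z))
(-175 + n(-3, -16))/(-427 - 93) = (-175 + 2*(-3)/(6 - 16))/(-427 - 93) = (-175 + 2*(-3)/(-10))/(-520) = (-175 + 2*(-3)*(-⅒))*(-1/520) = (-175 + ⅗)*(-1/520) = -872/5*(-1/520) = 109/325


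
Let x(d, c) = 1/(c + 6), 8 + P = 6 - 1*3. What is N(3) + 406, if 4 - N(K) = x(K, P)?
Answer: 409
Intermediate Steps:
P = -5 (P = -8 + (6 - 1*3) = -8 + (6 - 3) = -8 + 3 = -5)
x(d, c) = 1/(6 + c)
N(K) = 3 (N(K) = 4 - 1/(6 - 5) = 4 - 1/1 = 4 - 1*1 = 4 - 1 = 3)
N(3) + 406 = 3 + 406 = 409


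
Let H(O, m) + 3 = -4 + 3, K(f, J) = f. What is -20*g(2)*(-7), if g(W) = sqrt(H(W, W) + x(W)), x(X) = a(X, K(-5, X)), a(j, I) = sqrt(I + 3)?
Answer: 140*sqrt(-4 + I*sqrt(2)) ≈ 48.763 + 284.21*I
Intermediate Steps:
H(O, m) = -4 (H(O, m) = -3 + (-4 + 3) = -3 - 1 = -4)
a(j, I) = sqrt(3 + I)
x(X) = I*sqrt(2) (x(X) = sqrt(3 - 5) = sqrt(-2) = I*sqrt(2))
g(W) = sqrt(-4 + I*sqrt(2))
-20*g(2)*(-7) = -20*sqrt(-4 + I*sqrt(2))*(-7) = 140*sqrt(-4 + I*sqrt(2))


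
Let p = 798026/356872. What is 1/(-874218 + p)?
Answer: -178436/155991564035 ≈ -1.1439e-6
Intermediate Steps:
p = 399013/178436 (p = 798026*(1/356872) = 399013/178436 ≈ 2.2362)
1/(-874218 + p) = 1/(-874218 + 399013/178436) = 1/(-155991564035/178436) = -178436/155991564035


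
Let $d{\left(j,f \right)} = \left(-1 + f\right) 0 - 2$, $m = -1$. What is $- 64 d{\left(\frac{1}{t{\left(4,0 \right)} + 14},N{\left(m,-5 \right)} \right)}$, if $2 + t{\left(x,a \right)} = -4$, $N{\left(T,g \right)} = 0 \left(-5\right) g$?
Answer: $128$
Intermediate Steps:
$N{\left(T,g \right)} = 0$ ($N{\left(T,g \right)} = 0 g = 0$)
$t{\left(x,a \right)} = -6$ ($t{\left(x,a \right)} = -2 - 4 = -6$)
$d{\left(j,f \right)} = -2$ ($d{\left(j,f \right)} = 0 - 2 = -2$)
$- 64 d{\left(\frac{1}{t{\left(4,0 \right)} + 14},N{\left(m,-5 \right)} \right)} = \left(-64\right) \left(-2\right) = 128$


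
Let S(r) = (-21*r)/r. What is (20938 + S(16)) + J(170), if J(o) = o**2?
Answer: 49817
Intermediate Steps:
S(r) = -21
(20938 + S(16)) + J(170) = (20938 - 21) + 170**2 = 20917 + 28900 = 49817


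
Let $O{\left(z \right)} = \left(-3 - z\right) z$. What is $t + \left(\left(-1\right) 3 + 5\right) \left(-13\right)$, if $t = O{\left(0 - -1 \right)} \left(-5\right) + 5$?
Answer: $-1$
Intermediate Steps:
$O{\left(z \right)} = z \left(-3 - z\right)$
$t = 25$ ($t = - \left(0 - -1\right) \left(3 + \left(0 - -1\right)\right) \left(-5\right) + 5 = - \left(0 + 1\right) \left(3 + \left(0 + 1\right)\right) \left(-5\right) + 5 = \left(-1\right) 1 \left(3 + 1\right) \left(-5\right) + 5 = \left(-1\right) 1 \cdot 4 \left(-5\right) + 5 = \left(-4\right) \left(-5\right) + 5 = 20 + 5 = 25$)
$t + \left(\left(-1\right) 3 + 5\right) \left(-13\right) = 25 + \left(\left(-1\right) 3 + 5\right) \left(-13\right) = 25 + \left(-3 + 5\right) \left(-13\right) = 25 + 2 \left(-13\right) = 25 - 26 = -1$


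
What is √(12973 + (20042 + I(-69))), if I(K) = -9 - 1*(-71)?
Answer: √33077 ≈ 181.87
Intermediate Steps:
I(K) = 62 (I(K) = -9 + 71 = 62)
√(12973 + (20042 + I(-69))) = √(12973 + (20042 + 62)) = √(12973 + 20104) = √33077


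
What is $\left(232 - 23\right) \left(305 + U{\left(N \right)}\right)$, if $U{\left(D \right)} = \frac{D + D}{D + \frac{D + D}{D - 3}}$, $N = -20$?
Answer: $\frac{1348259}{21} \approx 64203.0$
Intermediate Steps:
$U{\left(D \right)} = \frac{2 D}{D + \frac{2 D}{-3 + D}}$
$\left(232 - 23\right) \left(305 + U{\left(N \right)}\right) = \left(232 - 23\right) \left(305 + \frac{2 \left(-3 - 20\right)}{-1 - 20}\right) = 209 \left(305 + 2 \frac{1}{-21} \left(-23\right)\right) = 209 \left(305 + 2 \left(- \frac{1}{21}\right) \left(-23\right)\right) = 209 \left(305 + \frac{46}{21}\right) = 209 \cdot \frac{6451}{21} = \frac{1348259}{21}$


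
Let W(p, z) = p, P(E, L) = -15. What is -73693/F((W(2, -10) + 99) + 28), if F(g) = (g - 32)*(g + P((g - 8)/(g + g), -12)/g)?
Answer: -3168799/537574 ≈ -5.8946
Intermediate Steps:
F(g) = (-32 + g)*(g - 15/g) (F(g) = (g - 32)*(g - 15/g) = (-32 + g)*(g - 15/g))
-73693/F((W(2, -10) + 99) + 28) = -73693/(-15 + ((2 + 99) + 28)² - 32*((2 + 99) + 28) + 480/((2 + 99) + 28)) = -73693/(-15 + (101 + 28)² - 32*(101 + 28) + 480/(101 + 28)) = -73693/(-15 + 129² - 32*129 + 480/129) = -73693/(-15 + 16641 - 4128 + 480*(1/129)) = -73693/(-15 + 16641 - 4128 + 160/43) = -73693/537574/43 = -73693*43/537574 = -3168799/537574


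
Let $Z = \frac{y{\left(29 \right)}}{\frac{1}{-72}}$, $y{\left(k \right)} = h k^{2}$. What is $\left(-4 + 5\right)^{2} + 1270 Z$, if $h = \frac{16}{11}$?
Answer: $- \frac{1230416629}{11} \approx -1.1186 \cdot 10^{8}$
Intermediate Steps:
$h = \frac{16}{11}$ ($h = 16 \cdot \frac{1}{11} = \frac{16}{11} \approx 1.4545$)
$y{\left(k \right)} = \frac{16 k^{2}}{11}$
$Z = - \frac{968832}{11}$ ($Z = \frac{\frac{16}{11} \cdot 29^{2}}{\frac{1}{-72}} = \frac{\frac{16}{11} \cdot 841}{- \frac{1}{72}} = \frac{13456}{11} \left(-72\right) = - \frac{968832}{11} \approx -88076.0$)
$\left(-4 + 5\right)^{2} + 1270 Z = \left(-4 + 5\right)^{2} + 1270 \left(- \frac{968832}{11}\right) = 1^{2} - \frac{1230416640}{11} = 1 - \frac{1230416640}{11} = - \frac{1230416629}{11}$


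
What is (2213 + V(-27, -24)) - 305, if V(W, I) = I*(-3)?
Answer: 1980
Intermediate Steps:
V(W, I) = -3*I
(2213 + V(-27, -24)) - 305 = (2213 - 3*(-24)) - 305 = (2213 + 72) - 305 = 2285 - 305 = 1980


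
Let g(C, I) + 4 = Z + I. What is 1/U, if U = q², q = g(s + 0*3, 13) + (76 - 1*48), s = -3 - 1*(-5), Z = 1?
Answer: 1/1444 ≈ 0.00069252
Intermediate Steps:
s = 2 (s = -3 + 5 = 2)
g(C, I) = -3 + I (g(C, I) = -4 + (1 + I) = -3 + I)
q = 38 (q = (-3 + 13) + (76 - 1*48) = 10 + (76 - 48) = 10 + 28 = 38)
U = 1444 (U = 38² = 1444)
1/U = 1/1444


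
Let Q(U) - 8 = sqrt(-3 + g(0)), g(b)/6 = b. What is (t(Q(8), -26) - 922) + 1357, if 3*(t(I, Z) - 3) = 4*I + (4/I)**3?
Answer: 2*(-295018*I + 128077*sqrt(3))/(3*(-440*I + 189*sqrt(3))) ≈ 448.7 + 2.2862*I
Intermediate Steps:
g(b) = 6*b
Q(U) = 8 + I*sqrt(3) (Q(U) = 8 + sqrt(-3 + 6*0) = 8 + sqrt(-3 + 0) = 8 + sqrt(-3) = 8 + I*sqrt(3))
t(I, Z) = 3 + 4*I/3 + 64/(3*I**3) (t(I, Z) = 3 + (4*I + (4/I)**3)/3 = 3 + (4*I + 64/I**3)/3 = 3 + (4*I/3 + 64/(3*I**3)) = 3 + 4*I/3 + 64/(3*I**3))
(t(Q(8), -26) - 922) + 1357 = ((3 + 4*(8 + I*sqrt(3))/3 + 64/(3*(8 + I*sqrt(3))**3)) - 922) + 1357 = ((3 + (32/3 + 4*I*sqrt(3)/3) + 64/(3*(8 + I*sqrt(3))**3)) - 922) + 1357 = ((41/3 + 64/(3*(8 + I*sqrt(3))**3) + 4*I*sqrt(3)/3) - 922) + 1357 = (-2725/3 + 64/(3*(8 + I*sqrt(3))**3) + 4*I*sqrt(3)/3) + 1357 = 1346/3 + 64/(3*(8 + I*sqrt(3))**3) + 4*I*sqrt(3)/3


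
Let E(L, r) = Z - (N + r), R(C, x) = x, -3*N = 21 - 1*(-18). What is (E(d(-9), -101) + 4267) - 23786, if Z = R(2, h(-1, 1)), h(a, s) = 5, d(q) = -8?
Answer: -19400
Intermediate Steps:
N = -13 (N = -(21 - 1*(-18))/3 = -(21 + 18)/3 = -1/3*39 = -13)
Z = 5
E(L, r) = 18 - r (E(L, r) = 5 - (-13 + r) = 5 + (13 - r) = 18 - r)
(E(d(-9), -101) + 4267) - 23786 = ((18 - 1*(-101)) + 4267) - 23786 = ((18 + 101) + 4267) - 23786 = (119 + 4267) - 23786 = 4386 - 23786 = -19400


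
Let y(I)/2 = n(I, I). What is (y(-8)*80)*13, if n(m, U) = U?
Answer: -16640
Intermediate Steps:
y(I) = 2*I
(y(-8)*80)*13 = ((2*(-8))*80)*13 = -16*80*13 = -1280*13 = -16640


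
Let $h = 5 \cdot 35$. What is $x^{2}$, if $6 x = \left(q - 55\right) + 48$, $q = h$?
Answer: $784$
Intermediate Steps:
$h = 175$
$q = 175$
$x = 28$ ($x = \frac{\left(175 - 55\right) + 48}{6} = \frac{120 + 48}{6} = \frac{1}{6} \cdot 168 = 28$)
$x^{2} = 28^{2} = 784$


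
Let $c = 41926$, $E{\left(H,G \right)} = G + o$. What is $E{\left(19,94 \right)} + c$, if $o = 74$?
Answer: $42094$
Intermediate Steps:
$E{\left(H,G \right)} = 74 + G$ ($E{\left(H,G \right)} = G + 74 = 74 + G$)
$E{\left(19,94 \right)} + c = \left(74 + 94\right) + 41926 = 168 + 41926 = 42094$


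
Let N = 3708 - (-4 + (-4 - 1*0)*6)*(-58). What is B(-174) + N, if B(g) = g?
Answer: 1910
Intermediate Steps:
N = 2084 (N = 3708 - (-4 + (-4 + 0)*6)*(-58) = 3708 - (-4 - 4*6)*(-58) = 3708 - (-4 - 24)*(-58) = 3708 - (-28)*(-58) = 3708 - 1*1624 = 3708 - 1624 = 2084)
B(-174) + N = -174 + 2084 = 1910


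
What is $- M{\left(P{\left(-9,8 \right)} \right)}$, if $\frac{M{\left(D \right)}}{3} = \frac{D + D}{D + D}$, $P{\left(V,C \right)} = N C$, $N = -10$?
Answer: $-3$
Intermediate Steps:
$P{\left(V,C \right)} = - 10 C$
$M{\left(D \right)} = 3$ ($M{\left(D \right)} = 3 \frac{D + D}{D + D} = 3 \frac{2 D}{2 D} = 3 \cdot 2 D \frac{1}{2 D} = 3 \cdot 1 = 3$)
$- M{\left(P{\left(-9,8 \right)} \right)} = \left(-1\right) 3 = -3$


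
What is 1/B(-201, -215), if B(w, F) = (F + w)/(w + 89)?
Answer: 7/26 ≈ 0.26923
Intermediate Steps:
B(w, F) = (F + w)/(89 + w)
1/B(-201, -215) = 1/((-215 - 201)/(89 - 201)) = 1/(-416/(-112)) = 1/(-1/112*(-416)) = 1/(26/7) = 7/26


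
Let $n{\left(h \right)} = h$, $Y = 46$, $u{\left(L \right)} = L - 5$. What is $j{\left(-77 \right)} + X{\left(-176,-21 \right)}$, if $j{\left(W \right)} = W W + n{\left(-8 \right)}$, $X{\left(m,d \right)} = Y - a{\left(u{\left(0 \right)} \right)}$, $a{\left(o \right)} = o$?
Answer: $5972$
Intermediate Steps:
$u{\left(L \right)} = -5 + L$
$X{\left(m,d \right)} = 51$ ($X{\left(m,d \right)} = 46 - \left(-5 + 0\right) = 46 - -5 = 46 + 5 = 51$)
$j{\left(W \right)} = -8 + W^{2}$ ($j{\left(W \right)} = W W - 8 = W^{2} - 8 = -8 + W^{2}$)
$j{\left(-77 \right)} + X{\left(-176,-21 \right)} = \left(-8 + \left(-77\right)^{2}\right) + 51 = \left(-8 + 5929\right) + 51 = 5921 + 51 = 5972$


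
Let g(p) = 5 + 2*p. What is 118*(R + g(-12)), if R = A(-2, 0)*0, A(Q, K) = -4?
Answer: -2242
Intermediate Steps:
R = 0 (R = -4*0 = 0)
118*(R + g(-12)) = 118*(0 + (5 + 2*(-12))) = 118*(0 + (5 - 24)) = 118*(0 - 19) = 118*(-19) = -2242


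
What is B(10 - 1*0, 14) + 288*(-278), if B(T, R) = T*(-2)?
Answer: -80084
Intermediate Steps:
B(T, R) = -2*T
B(10 - 1*0, 14) + 288*(-278) = -2*(10 - 1*0) + 288*(-278) = -2*(10 + 0) - 80064 = -2*10 - 80064 = -20 - 80064 = -80084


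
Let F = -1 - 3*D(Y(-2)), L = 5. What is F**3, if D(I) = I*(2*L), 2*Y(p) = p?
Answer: 24389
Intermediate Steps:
Y(p) = p/2
D(I) = 10*I (D(I) = I*(2*5) = I*10 = 10*I)
F = 29 (F = -1 - 30*(1/2)*(-2) = -1 - 30*(-1) = -1 - 3*(-10) = -1 + 30 = 29)
F**3 = 29**3 = 24389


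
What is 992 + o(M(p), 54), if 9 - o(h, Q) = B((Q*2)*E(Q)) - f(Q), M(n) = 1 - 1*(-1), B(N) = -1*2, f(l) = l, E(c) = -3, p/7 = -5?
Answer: 1057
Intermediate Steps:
p = -35 (p = 7*(-5) = -35)
B(N) = -2
M(n) = 2 (M(n) = 1 + 1 = 2)
o(h, Q) = 11 + Q (o(h, Q) = 9 - (-2 - Q) = 9 + (2 + Q) = 11 + Q)
992 + o(M(p), 54) = 992 + (11 + 54) = 992 + 65 = 1057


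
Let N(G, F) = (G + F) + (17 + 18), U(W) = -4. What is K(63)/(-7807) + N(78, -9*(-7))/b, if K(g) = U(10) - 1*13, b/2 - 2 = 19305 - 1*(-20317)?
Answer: 170078/38668071 ≈ 0.0043984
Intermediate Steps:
b = 79248 (b = 4 + 2*(19305 - 1*(-20317)) = 4 + 2*(19305 + 20317) = 4 + 2*39622 = 4 + 79244 = 79248)
N(G, F) = 35 + F + G (N(G, F) = (F + G) + 35 = 35 + F + G)
K(g) = -17 (K(g) = -4 - 1*13 = -4 - 13 = -17)
K(63)/(-7807) + N(78, -9*(-7))/b = -17/(-7807) + (35 - 9*(-7) + 78)/79248 = -17*(-1/7807) + (35 + 63 + 78)*(1/79248) = 17/7807 + 176*(1/79248) = 17/7807 + 11/4953 = 170078/38668071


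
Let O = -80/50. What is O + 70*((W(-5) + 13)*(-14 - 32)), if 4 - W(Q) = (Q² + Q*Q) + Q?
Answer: 450792/5 ≈ 90158.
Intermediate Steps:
O = -8/5 (O = -80*1/50 = -8/5 ≈ -1.6000)
W(Q) = 4 - Q - 2*Q² (W(Q) = 4 - ((Q² + Q*Q) + Q) = 4 - ((Q² + Q²) + Q) = 4 - (2*Q² + Q) = 4 - (Q + 2*Q²) = 4 + (-Q - 2*Q²) = 4 - Q - 2*Q²)
O + 70*((W(-5) + 13)*(-14 - 32)) = -8/5 + 70*(((4 - 1*(-5) - 2*(-5)²) + 13)*(-14 - 32)) = -8/5 + 70*(((4 + 5 - 2*25) + 13)*(-46)) = -8/5 + 70*(((4 + 5 - 50) + 13)*(-46)) = -8/5 + 70*((-41 + 13)*(-46)) = -8/5 + 70*(-28*(-46)) = -8/5 + 70*1288 = -8/5 + 90160 = 450792/5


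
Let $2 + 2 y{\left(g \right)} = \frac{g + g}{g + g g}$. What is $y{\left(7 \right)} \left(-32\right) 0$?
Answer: $0$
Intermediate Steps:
$y{\left(g \right)} = -1 + \frac{g}{g + g^{2}}$ ($y{\left(g \right)} = -1 + \frac{\left(g + g\right) \frac{1}{g + g g}}{2} = -1 + \frac{2 g \frac{1}{g + g^{2}}}{2} = -1 + \frac{g}{g + g^{2}}$)
$y{\left(7 \right)} \left(-32\right) 0 = \left(-1\right) 7 \frac{1}{1 + 7} \left(-32\right) 0 = \left(-1\right) 7 \cdot \frac{1}{8} \left(-32\right) 0 = \left(- \frac{7}{8}\right) \left(-32\right) 0 = 28 \cdot 0 = 0$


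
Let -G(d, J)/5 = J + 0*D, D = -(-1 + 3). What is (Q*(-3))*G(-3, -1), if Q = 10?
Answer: -150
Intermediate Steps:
D = -2 (D = -1*2 = -2)
G(d, J) = -5*J (G(d, J) = -5*(J + 0*(-2)) = -5*(J + 0) = -5*J)
(Q*(-3))*G(-3, -1) = (10*(-3))*(-5*(-1)) = -30*5 = -150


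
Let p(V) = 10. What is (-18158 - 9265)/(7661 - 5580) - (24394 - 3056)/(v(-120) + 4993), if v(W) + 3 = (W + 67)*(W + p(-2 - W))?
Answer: -170560619/11258210 ≈ -15.150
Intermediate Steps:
v(W) = -3 + (10 + W)*(67 + W) (v(W) = -3 + (W + 67)*(W + 10) = -3 + (67 + W)*(10 + W) = -3 + (10 + W)*(67 + W))
(-18158 - 9265)/(7661 - 5580) - (24394 - 3056)/(v(-120) + 4993) = (-18158 - 9265)/(7661 - 5580) - (24394 - 3056)/((667 + (-120)² + 77*(-120)) + 4993) = -27423/2081 - 21338/((667 + 14400 - 9240) + 4993) = -27423*1/2081 - 21338/(5827 + 4993) = -27423/2081 - 21338/10820 = -27423/2081 - 1*10669/5410 = -27423/2081 - 10669/5410 = -170560619/11258210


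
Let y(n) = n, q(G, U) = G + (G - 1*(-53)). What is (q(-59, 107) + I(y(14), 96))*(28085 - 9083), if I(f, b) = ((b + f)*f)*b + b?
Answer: 2809844742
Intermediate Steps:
q(G, U) = 53 + 2*G (q(G, U) = G + (G + 53) = G + (53 + G) = 53 + 2*G)
I(f, b) = b + b*f*(b + f) (I(f, b) = (f*(b + f))*b + b = b*f*(b + f) + b = b + b*f*(b + f))
(q(-59, 107) + I(y(14), 96))*(28085 - 9083) = ((53 + 2*(-59)) + 96*(1 + 14² + 96*14))*(28085 - 9083) = ((53 - 118) + 96*(1 + 196 + 1344))*19002 = (-65 + 96*1541)*19002 = (-65 + 147936)*19002 = 147871*19002 = 2809844742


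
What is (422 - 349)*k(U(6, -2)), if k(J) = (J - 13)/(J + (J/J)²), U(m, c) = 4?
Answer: -657/5 ≈ -131.40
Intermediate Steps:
k(J) = (-13 + J)/(1 + J) (k(J) = (-13 + J)/(J + 1²) = (-13 + J)/(J + 1) = (-13 + J)/(1 + J))
(422 - 349)*k(U(6, -2)) = (422 - 349)*((-13 + 4)/(1 + 4)) = 73*(-9/5) = -657/5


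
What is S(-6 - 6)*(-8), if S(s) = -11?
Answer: 88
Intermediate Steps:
S(-6 - 6)*(-8) = -11*(-8) = 88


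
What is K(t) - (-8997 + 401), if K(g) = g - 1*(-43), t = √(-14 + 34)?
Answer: 8639 + 2*√5 ≈ 8643.5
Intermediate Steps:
t = 2*√5 (t = √20 = 2*√5 ≈ 4.4721)
K(g) = 43 + g (K(g) = g + 43 = 43 + g)
K(t) - (-8997 + 401) = (43 + 2*√5) - (-8997 + 401) = (43 + 2*√5) - 1*(-8596) = (43 + 2*√5) + 8596 = 8639 + 2*√5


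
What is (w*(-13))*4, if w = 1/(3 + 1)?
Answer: -13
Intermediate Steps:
w = ¼ (w = 1/4 = ¼ ≈ 0.25000)
(w*(-13))*4 = ((¼)*(-13))*4 = -13/4*4 = -13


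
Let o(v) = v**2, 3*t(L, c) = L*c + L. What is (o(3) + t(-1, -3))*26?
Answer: 754/3 ≈ 251.33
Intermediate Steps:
t(L, c) = L/3 + L*c/3 (t(L, c) = (L*c + L)/3 = (L + L*c)/3 = L/3 + L*c/3)
(o(3) + t(-1, -3))*26 = (3**2 + (1/3)*(-1)*(1 - 3))*26 = (9 + (1/3)*(-1)*(-2))*26 = (9 + 2/3)*26 = (29/3)*26 = 754/3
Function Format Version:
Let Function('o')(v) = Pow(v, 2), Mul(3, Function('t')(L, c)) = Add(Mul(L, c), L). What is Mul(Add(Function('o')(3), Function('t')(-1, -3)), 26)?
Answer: Rational(754, 3) ≈ 251.33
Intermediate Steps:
Function('t')(L, c) = Add(Mul(Rational(1, 3), L), Mul(Rational(1, 3), L, c)) (Function('t')(L, c) = Mul(Rational(1, 3), Add(Mul(L, c), L)) = Mul(Rational(1, 3), Add(L, Mul(L, c))) = Add(Mul(Rational(1, 3), L), Mul(Rational(1, 3), L, c)))
Mul(Add(Function('o')(3), Function('t')(-1, -3)), 26) = Mul(Add(Pow(3, 2), Mul(Rational(1, 3), -1, Add(1, -3))), 26) = Mul(Add(9, Mul(Rational(1, 3), -1, -2)), 26) = Mul(Add(9, Rational(2, 3)), 26) = Mul(Rational(29, 3), 26) = Rational(754, 3)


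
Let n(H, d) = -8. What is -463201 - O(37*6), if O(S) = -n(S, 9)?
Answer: -463209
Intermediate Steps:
O(S) = 8 (O(S) = -1*(-8) = 8)
-463201 - O(37*6) = -463201 - 1*8 = -463201 - 8 = -463209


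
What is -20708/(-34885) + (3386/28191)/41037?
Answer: 23956666300046/40357551827295 ≈ 0.59361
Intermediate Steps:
-20708/(-34885) + (3386/28191)/41037 = -20708*(-1/34885) + (3386*(1/28191))*(1/41037) = 20708/34885 + (3386/28191)*(1/41037) = 20708/34885 + 3386/1156874067 = 23956666300046/40357551827295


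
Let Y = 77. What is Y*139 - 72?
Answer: 10631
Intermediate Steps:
Y*139 - 72 = 77*139 - 72 = 10703 - 72 = 10631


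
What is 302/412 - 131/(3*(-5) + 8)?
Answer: 28043/1442 ≈ 19.447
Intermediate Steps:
302/412 - 131/(3*(-5) + 8) = 302*(1/412) - 131/(-15 + 8) = 151/206 - 131/(-7) = 151/206 - 131*(-1/7) = 151/206 + 131/7 = 28043/1442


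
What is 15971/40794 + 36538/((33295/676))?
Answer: 1008130826717/1358236230 ≈ 742.24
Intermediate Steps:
15971/40794 + 36538/((33295/676)) = 15971*(1/40794) + 36538/((33295*(1/676))) = 15971/40794 + 36538/(33295/676) = 15971/40794 + 36538*(676/33295) = 15971/40794 + 24699688/33295 = 1008130826717/1358236230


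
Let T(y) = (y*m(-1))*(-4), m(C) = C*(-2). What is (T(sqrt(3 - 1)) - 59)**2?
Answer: 3609 + 944*sqrt(2) ≈ 4944.0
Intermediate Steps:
m(C) = -2*C
T(y) = -8*y (T(y) = (y*(-2*(-1)))*(-4) = (y*2)*(-4) = (2*y)*(-4) = -8*y)
(T(sqrt(3 - 1)) - 59)**2 = (-8*sqrt(3 - 1) - 59)**2 = (-8*sqrt(2) - 59)**2 = (-59 - 8*sqrt(2))**2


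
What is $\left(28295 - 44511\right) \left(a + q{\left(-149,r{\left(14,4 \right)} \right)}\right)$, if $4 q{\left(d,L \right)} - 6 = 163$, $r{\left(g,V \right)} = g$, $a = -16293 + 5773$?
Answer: $169907194$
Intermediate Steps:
$a = -10520$
$q{\left(d,L \right)} = \frac{169}{4}$ ($q{\left(d,L \right)} = \frac{3}{2} + \frac{1}{4} \cdot 163 = \frac{3}{2} + \frac{163}{4} = \frac{169}{4}$)
$\left(28295 - 44511\right) \left(a + q{\left(-149,r{\left(14,4 \right)} \right)}\right) = \left(28295 - 44511\right) \left(-10520 + \frac{169}{4}\right) = \left(-16216\right) \left(- \frac{41911}{4}\right) = 169907194$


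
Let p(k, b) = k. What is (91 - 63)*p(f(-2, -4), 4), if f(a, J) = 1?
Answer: 28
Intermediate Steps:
(91 - 63)*p(f(-2, -4), 4) = (91 - 63)*1 = 28*1 = 28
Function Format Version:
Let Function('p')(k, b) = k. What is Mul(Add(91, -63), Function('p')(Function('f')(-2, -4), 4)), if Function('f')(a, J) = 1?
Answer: 28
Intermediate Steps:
Mul(Add(91, -63), Function('p')(Function('f')(-2, -4), 4)) = Mul(Add(91, -63), 1) = Mul(28, 1) = 28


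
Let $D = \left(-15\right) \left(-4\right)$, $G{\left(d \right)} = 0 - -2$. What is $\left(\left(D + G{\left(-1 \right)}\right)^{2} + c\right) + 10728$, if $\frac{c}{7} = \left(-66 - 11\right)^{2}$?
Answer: $56075$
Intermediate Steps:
$G{\left(d \right)} = 2$ ($G{\left(d \right)} = 0 + 2 = 2$)
$c = 41503$ ($c = 7 \left(-66 - 11\right)^{2} = 7 \left(-77\right)^{2} = 7 \cdot 5929 = 41503$)
$D = 60$
$\left(\left(D + G{\left(-1 \right)}\right)^{2} + c\right) + 10728 = \left(\left(60 + 2\right)^{2} + 41503\right) + 10728 = \left(62^{2} + 41503\right) + 10728 = \left(3844 + 41503\right) + 10728 = 45347 + 10728 = 56075$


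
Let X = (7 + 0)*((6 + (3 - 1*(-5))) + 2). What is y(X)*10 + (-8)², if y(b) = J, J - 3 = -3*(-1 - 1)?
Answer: 154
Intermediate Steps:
J = 9 (J = 3 - 3*(-1 - 1) = 3 - 3*(-2) = 3 + 6 = 9)
X = 112 (X = 7*((6 + (3 + 5)) + 2) = 7*((6 + 8) + 2) = 7*(14 + 2) = 7*16 = 112)
y(b) = 9
y(X)*10 + (-8)² = 9*10 + (-8)² = 90 + 64 = 154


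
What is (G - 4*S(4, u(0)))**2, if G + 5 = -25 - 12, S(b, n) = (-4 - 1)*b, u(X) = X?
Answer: 1444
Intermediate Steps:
S(b, n) = -5*b
G = -42 (G = -5 + (-25 - 12) = -5 - 37 = -42)
(G - 4*S(4, u(0)))**2 = (-42 - (-20)*4)**2 = (-42 - 4*(-20))**2 = (-42 + 80)**2 = 38**2 = 1444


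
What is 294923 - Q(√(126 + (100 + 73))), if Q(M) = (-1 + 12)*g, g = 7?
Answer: 294846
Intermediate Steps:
Q(M) = 77 (Q(M) = (-1 + 12)*7 = 11*7 = 77)
294923 - Q(√(126 + (100 + 73))) = 294923 - 1*77 = 294923 - 77 = 294846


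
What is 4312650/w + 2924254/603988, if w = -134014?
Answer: -14952012653/546911134 ≈ -27.339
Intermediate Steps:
4312650/w + 2924254/603988 = 4312650/(-134014) + 2924254/603988 = 4312650*(-1/134014) + 2924254*(1/603988) = -2156325/67007 + 1462127/301994 = -14952012653/546911134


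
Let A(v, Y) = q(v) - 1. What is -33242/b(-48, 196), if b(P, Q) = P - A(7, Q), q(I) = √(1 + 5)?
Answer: 1562374/2203 - 33242*√6/2203 ≈ 672.24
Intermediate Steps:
q(I) = √6
A(v, Y) = -1 + √6 (A(v, Y) = √6 - 1 = -1 + √6)
b(P, Q) = 1 + P - √6 (b(P, Q) = P - (-1 + √6) = P + (1 - √6) = 1 + P - √6)
-33242/b(-48, 196) = -33242/(1 - 48 - √6) = -33242/(-47 - √6)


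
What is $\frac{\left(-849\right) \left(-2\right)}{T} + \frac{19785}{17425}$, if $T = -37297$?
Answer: $\frac{141666699}{129980045} \approx 1.0899$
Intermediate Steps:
$\frac{\left(-849\right) \left(-2\right)}{T} + \frac{19785}{17425} = \frac{\left(-849\right) \left(-2\right)}{-37297} + \frac{19785}{17425} = 1698 \left(- \frac{1}{37297}\right) + 19785 \cdot \frac{1}{17425} = - \frac{1698}{37297} + \frac{3957}{3485} = \frac{141666699}{129980045}$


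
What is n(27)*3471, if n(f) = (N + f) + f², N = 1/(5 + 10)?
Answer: 13121537/5 ≈ 2.6243e+6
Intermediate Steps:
N = 1/15 ≈ 0.066667
n(f) = 1/15 + f + f² (n(f) = (1/15 + f) + f² = 1/15 + f + f²)
n(27)*3471 = (1/15 + 27 + 27²)*3471 = (1/15 + 27 + 729)*3471 = (11341/15)*3471 = 13121537/5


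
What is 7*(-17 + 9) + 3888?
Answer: 3832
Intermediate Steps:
7*(-17 + 9) + 3888 = 7*(-8) + 3888 = -56 + 3888 = 3832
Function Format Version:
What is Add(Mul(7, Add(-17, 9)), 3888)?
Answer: 3832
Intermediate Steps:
Add(Mul(7, Add(-17, 9)), 3888) = Add(Mul(7, -8), 3888) = Add(-56, 3888) = 3832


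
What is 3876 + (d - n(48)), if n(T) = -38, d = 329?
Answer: 4243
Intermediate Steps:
3876 + (d - n(48)) = 3876 + (329 - 1*(-38)) = 3876 + (329 + 38) = 3876 + 367 = 4243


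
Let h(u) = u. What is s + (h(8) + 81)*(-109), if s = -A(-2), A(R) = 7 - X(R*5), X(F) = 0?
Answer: -9708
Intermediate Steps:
A(R) = 7 (A(R) = 7 - 1*0 = 7 + 0 = 7)
s = -7 (s = -1*7 = -7)
s + (h(8) + 81)*(-109) = -7 + (8 + 81)*(-109) = -7 + 89*(-109) = -7 - 9701 = -9708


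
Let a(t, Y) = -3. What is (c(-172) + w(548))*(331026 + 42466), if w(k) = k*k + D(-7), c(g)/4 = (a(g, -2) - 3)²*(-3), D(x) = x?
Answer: 111997178580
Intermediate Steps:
c(g) = -432 (c(g) = 4*((-3 - 3)²*(-3)) = 4*((-6)²*(-3)) = 4*(36*(-3)) = 4*(-108) = -432)
w(k) = -7 + k² (w(k) = k*k - 7 = k² - 7 = -7 + k²)
(c(-172) + w(548))*(331026 + 42466) = (-432 + (-7 + 548²))*(331026 + 42466) = (-432 + (-7 + 300304))*373492 = (-432 + 300297)*373492 = 299865*373492 = 111997178580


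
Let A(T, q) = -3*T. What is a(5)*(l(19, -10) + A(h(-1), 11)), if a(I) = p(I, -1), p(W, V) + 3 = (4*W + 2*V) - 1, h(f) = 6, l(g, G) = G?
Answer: -392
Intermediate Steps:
p(W, V) = -4 + 2*V + 4*W (p(W, V) = -3 + ((4*W + 2*V) - 1) = -3 + ((2*V + 4*W) - 1) = -3 + (-1 + 2*V + 4*W) = -4 + 2*V + 4*W)
a(I) = -6 + 4*I (a(I) = -4 + 2*(-1) + 4*I = -4 - 2 + 4*I = -6 + 4*I)
a(5)*(l(19, -10) + A(h(-1), 11)) = (-6 + 4*5)*(-10 - 3*6) = (-6 + 20)*(-10 - 18) = 14*(-28) = -392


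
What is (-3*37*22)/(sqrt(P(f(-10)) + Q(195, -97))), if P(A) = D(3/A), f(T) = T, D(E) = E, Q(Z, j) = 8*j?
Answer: 2442*I*sqrt(77630)/7763 ≈ 87.646*I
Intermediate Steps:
P(A) = 3/A
(-3*37*22)/(sqrt(P(f(-10)) + Q(195, -97))) = (-3*37*22)/(sqrt(3/(-10) + 8*(-97))) = (-111*22)/(sqrt(3*(-1/10) - 776)) = -2442/sqrt(-3/10 - 776) = -2442*(-I*sqrt(77630)/7763) = -(-2442)*I*sqrt(77630)/7763 = 2442*I*sqrt(77630)/7763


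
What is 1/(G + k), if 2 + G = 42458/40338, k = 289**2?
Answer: 20169/1684515940 ≈ 1.1973e-5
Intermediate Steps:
k = 83521
G = -19109/20169 (G = -2 + 42458/40338 = -2 + 42458*(1/40338) = -2 + 21229/20169 = -19109/20169 ≈ -0.94744)
1/(G + k) = 1/(-19109/20169 + 83521) = 1/(1684515940/20169) = 20169/1684515940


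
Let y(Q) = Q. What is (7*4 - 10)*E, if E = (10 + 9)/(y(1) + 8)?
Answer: 38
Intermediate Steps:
E = 19/9 (E = (10 + 9)/(1 + 8) = 19/9 ≈ 2.1111)
(7*4 - 10)*E = (7*4 - 10)*(19/9) = (28 - 10)*(19/9) = 18*(19/9) = 38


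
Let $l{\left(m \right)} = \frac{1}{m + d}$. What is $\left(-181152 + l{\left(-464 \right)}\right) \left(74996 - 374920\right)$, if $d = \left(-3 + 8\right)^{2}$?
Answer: $\frac{23851674744596}{439} \approx 5.4332 \cdot 10^{10}$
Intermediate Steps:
$d = 25$ ($d = 5^{2} = 25$)
$l{\left(m \right)} = \frac{1}{25 + m}$ ($l{\left(m \right)} = \frac{1}{m + 25} = \frac{1}{25 + m}$)
$\left(-181152 + l{\left(-464 \right)}\right) \left(74996 - 374920\right) = \left(-181152 + \frac{1}{25 - 464}\right) \left(74996 - 374920\right) = \left(-181152 + \frac{1}{-439}\right) \left(-299924\right) = \left(-181152 - \frac{1}{439}\right) \left(-299924\right) = \left(- \frac{79525729}{439}\right) \left(-299924\right) = \frac{23851674744596}{439}$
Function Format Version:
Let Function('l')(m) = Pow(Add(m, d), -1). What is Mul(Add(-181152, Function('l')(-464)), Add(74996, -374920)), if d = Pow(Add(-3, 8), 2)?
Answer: Rational(23851674744596, 439) ≈ 5.4332e+10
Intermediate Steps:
d = 25 (d = Pow(5, 2) = 25)
Function('l')(m) = Pow(Add(25, m), -1) (Function('l')(m) = Pow(Add(m, 25), -1) = Pow(Add(25, m), -1))
Mul(Add(-181152, Function('l')(-464)), Add(74996, -374920)) = Mul(Add(-181152, Pow(Add(25, -464), -1)), Add(74996, -374920)) = Mul(Add(-181152, Pow(-439, -1)), -299924) = Mul(Add(-181152, Rational(-1, 439)), -299924) = Mul(Rational(-79525729, 439), -299924) = Rational(23851674744596, 439)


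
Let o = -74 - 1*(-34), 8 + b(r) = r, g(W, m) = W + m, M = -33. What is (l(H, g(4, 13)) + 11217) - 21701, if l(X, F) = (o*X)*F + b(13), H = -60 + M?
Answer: 52761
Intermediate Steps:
b(r) = -8 + r
o = -40 (o = -74 + 34 = -40)
H = -93 (H = -60 - 33 = -93)
l(X, F) = 5 - 40*F*X (l(X, F) = (-40*X)*F + (-8 + 13) = -40*F*X + 5 = 5 - 40*F*X)
(l(H, g(4, 13)) + 11217) - 21701 = ((5 - 40*(4 + 13)*(-93)) + 11217) - 21701 = ((5 - 40*17*(-93)) + 11217) - 21701 = ((5 + 63240) + 11217) - 21701 = (63245 + 11217) - 21701 = 74462 - 21701 = 52761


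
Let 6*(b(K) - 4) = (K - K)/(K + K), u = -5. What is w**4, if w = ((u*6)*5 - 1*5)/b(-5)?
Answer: 577200625/256 ≈ 2.2547e+6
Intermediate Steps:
b(K) = 4 (b(K) = 4 + ((K - K)/(K + K))/6 = 4 + (0/((2*K)))/6 = 4 + (0*(1/(2*K)))/6 = 4 + (1/6)*0 = 4 + 0 = 4)
w = -155/4 (w = (-5*6*5 - 1*5)/4 = (-30*5 - 5)*(1/4) = (-150 - 5)*(1/4) = -155*1/4 = -155/4 ≈ -38.750)
w**4 = (-155/4)**4 = 577200625/256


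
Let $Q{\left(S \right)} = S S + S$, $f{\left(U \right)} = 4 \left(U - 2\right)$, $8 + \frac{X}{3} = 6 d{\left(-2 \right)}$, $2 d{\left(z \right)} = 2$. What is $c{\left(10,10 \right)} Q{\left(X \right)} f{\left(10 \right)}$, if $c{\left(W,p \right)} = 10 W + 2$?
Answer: $97920$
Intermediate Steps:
$d{\left(z \right)} = 1$ ($d{\left(z \right)} = \frac{1}{2} \cdot 2 = 1$)
$X = -6$ ($X = -24 + 3 \cdot 6 \cdot 1 = -24 + 3 \cdot 6 = -24 + 18 = -6$)
$c{\left(W,p \right)} = 2 + 10 W$
$f{\left(U \right)} = -8 + 4 U$ ($f{\left(U \right)} = 4 \left(-2 + U\right) = -8 + 4 U$)
$Q{\left(S \right)} = S + S^{2}$ ($Q{\left(S \right)} = S^{2} + S = S + S^{2}$)
$c{\left(10,10 \right)} Q{\left(X \right)} f{\left(10 \right)} = \left(2 + 10 \cdot 10\right) \left(- 6 \left(1 - 6\right)\right) \left(-8 + 4 \cdot 10\right) = \left(2 + 100\right) \left(\left(-6\right) \left(-5\right)\right) \left(-8 + 40\right) = 102 \cdot 30 \cdot 32 = 3060 \cdot 32 = 97920$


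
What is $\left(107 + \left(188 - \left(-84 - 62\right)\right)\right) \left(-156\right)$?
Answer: $-68796$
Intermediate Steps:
$\left(107 + \left(188 - \left(-84 - 62\right)\right)\right) \left(-156\right) = \left(107 + \left(188 - -146\right)\right) \left(-156\right) = \left(107 + \left(188 + 146\right)\right) \left(-156\right) = \left(107 + 334\right) \left(-156\right) = 441 \left(-156\right) = -68796$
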